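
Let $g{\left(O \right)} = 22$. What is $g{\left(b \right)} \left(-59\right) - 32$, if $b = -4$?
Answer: $-1330$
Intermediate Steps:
$g{\left(b \right)} \left(-59\right) - 32 = 22 \left(-59\right) - 32 = -1298 - 32 = -1330$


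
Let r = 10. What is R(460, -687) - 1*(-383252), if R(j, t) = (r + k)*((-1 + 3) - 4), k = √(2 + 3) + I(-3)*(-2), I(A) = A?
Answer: 383220 - 2*√5 ≈ 3.8322e+5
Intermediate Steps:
k = 6 + √5 (k = √(2 + 3) - 3*(-2) = √5 + 6 = 6 + √5 ≈ 8.2361)
R(j, t) = -32 - 2*√5 (R(j, t) = (10 + (6 + √5))*((-1 + 3) - 4) = (16 + √5)*(2 - 4) = (16 + √5)*(-2) = -32 - 2*√5)
R(460, -687) - 1*(-383252) = (-32 - 2*√5) - 1*(-383252) = (-32 - 2*√5) + 383252 = 383220 - 2*√5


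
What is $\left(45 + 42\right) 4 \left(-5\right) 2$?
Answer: $-3480$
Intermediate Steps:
$\left(45 + 42\right) 4 \left(-5\right) 2 = 87 \left(\left(-20\right) 2\right) = 87 \left(-40\right) = -3480$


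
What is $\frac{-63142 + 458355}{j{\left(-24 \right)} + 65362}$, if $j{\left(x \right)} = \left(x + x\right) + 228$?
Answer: $\frac{395213}{65542} \approx 6.0299$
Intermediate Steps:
$j{\left(x \right)} = 228 + 2 x$ ($j{\left(x \right)} = 2 x + 228 = 228 + 2 x$)
$\frac{-63142 + 458355}{j{\left(-24 \right)} + 65362} = \frac{-63142 + 458355}{\left(228 + 2 \left(-24\right)\right) + 65362} = \frac{395213}{\left(228 - 48\right) + 65362} = \frac{395213}{180 + 65362} = \frac{395213}{65542}$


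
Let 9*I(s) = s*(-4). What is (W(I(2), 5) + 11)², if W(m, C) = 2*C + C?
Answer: 676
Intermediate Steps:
I(s) = -4*s/9 (I(s) = (s*(-4))/9 = (-4*s)/9 = -4*s/9)
W(m, C) = 3*C
(W(I(2), 5) + 11)² = (3*5 + 11)² = (15 + 11)² = 26² = 676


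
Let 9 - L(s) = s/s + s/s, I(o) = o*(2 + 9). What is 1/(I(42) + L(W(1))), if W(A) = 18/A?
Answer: 1/469 ≈ 0.0021322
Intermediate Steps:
I(o) = 11*o (I(o) = o*11 = 11*o)
L(s) = 7 (L(s) = 9 - (s/s + s/s) = 9 - (1 + 1) = 9 - 1*2 = 9 - 2 = 7)
1/(I(42) + L(W(1))) = 1/(11*42 + 7) = 1/(462 + 7) = 1/469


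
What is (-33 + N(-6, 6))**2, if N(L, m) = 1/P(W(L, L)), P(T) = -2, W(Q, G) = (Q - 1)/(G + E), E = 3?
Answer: 4489/4 ≈ 1122.3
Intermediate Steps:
W(Q, G) = (-1 + Q)/(3 + G) (W(Q, G) = (Q - 1)/(G + 3) = (-1 + Q)/(3 + G))
N(L, m) = -1/2 (N(L, m) = 1/(-2) = -1/2)
(-33 + N(-6, 6))**2 = (-33 - 1/2)**2 = (-67/2)**2 = 4489/4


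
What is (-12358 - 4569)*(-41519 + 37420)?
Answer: 69383773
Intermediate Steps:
(-12358 - 4569)*(-41519 + 37420) = -16927*(-4099) = 69383773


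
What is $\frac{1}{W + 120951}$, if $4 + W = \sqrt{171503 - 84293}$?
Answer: $\frac{120947}{14628089599} - \frac{3 \sqrt{9690}}{14628089599} \approx 8.2479 \cdot 10^{-6}$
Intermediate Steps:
$W = -4 + 3 \sqrt{9690}$ ($W = -4 + \sqrt{171503 - 84293} = -4 + \sqrt{87210} = -4 + 3 \sqrt{9690} \approx 291.31$)
$\frac{1}{W + 120951} = \frac{1}{\left(-4 + 3 \sqrt{9690}\right) + 120951} = \frac{1}{120947 + 3 \sqrt{9690}}$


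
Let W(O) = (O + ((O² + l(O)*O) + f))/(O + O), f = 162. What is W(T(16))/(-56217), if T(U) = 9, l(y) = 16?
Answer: -22/56217 ≈ -0.00039134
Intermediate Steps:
W(O) = (162 + O² + 17*O)/(2*O) (W(O) = (O + ((O² + 16*O) + 162))/(O + O) = (O + (162 + O² + 16*O))/((2*O)) = (162 + O² + 17*O)*(1/(2*O)) = (162 + O² + 17*O)/(2*O))
W(T(16))/(-56217) = ((½)*(162 + 9*(17 + 9))/9)/(-56217) = ((½)*(⅑)*(162 + 9*26))*(-1/56217) = ((½)*(⅑)*(162 + 234))*(-1/56217) = ((½)*(⅑)*396)*(-1/56217) = 22*(-1/56217) = -22/56217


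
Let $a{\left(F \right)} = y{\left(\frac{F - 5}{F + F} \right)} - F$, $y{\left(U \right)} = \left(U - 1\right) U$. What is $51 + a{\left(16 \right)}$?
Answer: $\frac{35609}{1024} \approx 34.774$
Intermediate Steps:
$y{\left(U \right)} = U \left(-1 + U\right)$ ($y{\left(U \right)} = \left(-1 + U\right) U = U \left(-1 + U\right)$)
$a{\left(F \right)} = - F + \frac{\left(-1 + \frac{-5 + F}{2 F}\right) \left(-5 + F\right)}{2 F}$ ($a{\left(F \right)} = \frac{F - 5}{F + F} \left(-1 + \frac{F - 5}{F + F}\right) - F = \frac{-5 + F}{2 F} \left(-1 + \frac{-5 + F}{2 F}\right) - F = \frac{\left(-1 + \frac{-5 + F}{2 F}\right) \left(-5 + F\right)}{2 F} - F = - F + \frac{\left(-1 + \frac{-5 + F}{2 F}\right) \left(-5 + F\right)}{2 F}$)
$51 + a{\left(16 \right)} = 51 - \left(\frac{65}{4} - \frac{25}{1024}\right) = 51 - \frac{16615}{1024} = \frac{35609}{1024}$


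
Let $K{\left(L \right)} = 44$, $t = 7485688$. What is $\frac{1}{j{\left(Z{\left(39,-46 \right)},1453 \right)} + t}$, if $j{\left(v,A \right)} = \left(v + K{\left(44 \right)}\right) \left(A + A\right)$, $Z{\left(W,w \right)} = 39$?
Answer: $\frac{1}{7726886} \approx 1.2942 \cdot 10^{-7}$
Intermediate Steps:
$j{\left(v,A \right)} = 2 A \left(44 + v\right)$ ($j{\left(v,A \right)} = \left(v + 44\right) \left(A + A\right) = \left(44 + v\right) 2 A = 2 A \left(44 + v\right)$)
$\frac{1}{j{\left(Z{\left(39,-46 \right)},1453 \right)} + t} = \frac{1}{2 \cdot 1453 \left(44 + 39\right) + 7485688} = \frac{1}{2 \cdot 1453 \cdot 83 + 7485688} = \frac{1}{241198 + 7485688} = \frac{1}{7726886}$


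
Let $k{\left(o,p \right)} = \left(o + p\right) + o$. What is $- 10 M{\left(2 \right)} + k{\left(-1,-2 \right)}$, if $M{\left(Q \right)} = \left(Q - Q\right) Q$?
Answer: $-4$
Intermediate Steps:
$M{\left(Q \right)} = 0$ ($M{\left(Q \right)} = 0 Q = 0$)
$k{\left(o,p \right)} = p + 2 o$
$- 10 M{\left(2 \right)} + k{\left(-1,-2 \right)} = \left(-10\right) 0 + \left(-2 + 2 \left(-1\right)\right) = 0 - 4 = -4$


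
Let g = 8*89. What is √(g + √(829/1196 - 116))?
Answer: √(254614048 + 1794*I*√4581577)/598 ≈ 26.684 + 0.20121*I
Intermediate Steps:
g = 712
√(g + √(829/1196 - 116)) = √(712 + √(829/1196 - 116)) = √(712 + √(-137907/1196)) = √(712 + 3*I*√4581577/598)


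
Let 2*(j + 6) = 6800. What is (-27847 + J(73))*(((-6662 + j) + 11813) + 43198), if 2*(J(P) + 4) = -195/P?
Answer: -210409856663/146 ≈ -1.4412e+9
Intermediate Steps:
j = 3394 (j = -6 + (½)*6800 = -6 + 3400 = 3394)
J(P) = -4 - 195/(2*P) (J(P) = -4 + (-195/P)/2 = -4 - 195/(2*P))
(-27847 + J(73))*(((-6662 + j) + 11813) + 43198) = (-27847 + (-4 - 195/2/73))*(((-6662 + 3394) + 11813) + 43198) = (-27847 + (-4 - 195/2*1/73))*((-3268 + 11813) + 43198) = (-27847 + (-4 - 195/146))*(8545 + 43198) = (-27847 - 779/146)*51743 = -4066441/146*51743 = -210409856663/146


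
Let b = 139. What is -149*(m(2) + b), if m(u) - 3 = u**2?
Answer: -21754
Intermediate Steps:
m(u) = 3 + u**2
-149*(m(2) + b) = -149*((3 + 2**2) + 139) = -149*((3 + 4) + 139) = -149*(7 + 139) = -149*146 = -21754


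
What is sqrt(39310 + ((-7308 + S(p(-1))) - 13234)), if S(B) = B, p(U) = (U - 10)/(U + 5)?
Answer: sqrt(75061)/2 ≈ 136.99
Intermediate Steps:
p(U) = (-10 + U)/(5 + U)
sqrt(39310 + ((-7308 + S(p(-1))) - 13234)) = sqrt(39310 + ((-7308 + (-10 - 1)/(5 - 1)) - 13234)) = sqrt(39310 + ((-7308 - 11/4) - 13234)) = sqrt(39310 + (-29243/4 - 13234)) = sqrt(39310 - 82179/4) = sqrt(75061/4) = sqrt(75061)/2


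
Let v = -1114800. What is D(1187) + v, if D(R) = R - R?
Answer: -1114800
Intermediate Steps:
D(R) = 0
D(1187) + v = 0 - 1114800 = -1114800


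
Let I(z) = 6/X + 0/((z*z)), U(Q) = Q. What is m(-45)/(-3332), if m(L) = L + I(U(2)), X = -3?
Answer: 47/3332 ≈ 0.014106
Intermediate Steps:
I(z) = -2 (I(z) = 6/(-3) + 0/((z*z)) = 6*(-⅓) + 0/(z²) = -2 + 0/z² = -2 + 0 = -2)
m(L) = -2 + L (m(L) = L - 2 = -2 + L)
m(-45)/(-3332) = (-2 - 45)/(-3332) = -47*(-1/3332) = 47/3332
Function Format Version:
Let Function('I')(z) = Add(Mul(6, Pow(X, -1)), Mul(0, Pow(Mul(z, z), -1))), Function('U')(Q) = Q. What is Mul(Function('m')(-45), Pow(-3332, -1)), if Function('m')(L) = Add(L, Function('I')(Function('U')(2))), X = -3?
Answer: Rational(47, 3332) ≈ 0.014106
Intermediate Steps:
Function('I')(z) = -2 (Function('I')(z) = Add(Mul(6, Pow(-3, -1)), Mul(0, Pow(Mul(z, z), -1))) = Add(Mul(6, Rational(-1, 3)), Mul(0, Pow(Pow(z, 2), -1))) = Add(-2, Mul(0, Pow(z, -2))) = Add(-2, 0) = -2)
Function('m')(L) = Add(-2, L) (Function('m')(L) = Add(L, -2) = Add(-2, L))
Mul(Function('m')(-45), Pow(-3332, -1)) = Mul(Add(-2, -45), Pow(-3332, -1)) = Mul(-47, Rational(-1, 3332)) = Rational(47, 3332)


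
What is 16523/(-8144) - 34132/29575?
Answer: -109519819/34408400 ≈ -3.1829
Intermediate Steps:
16523/(-8144) - 34132/29575 = 16523*(-1/8144) - 34132*1/29575 = -16523/8144 - 4876/4225 = -109519819/34408400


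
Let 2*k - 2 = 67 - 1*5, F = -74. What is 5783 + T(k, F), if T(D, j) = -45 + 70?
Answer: 5808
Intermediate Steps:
k = 32 (k = 1 + (67 - 1*5)/2 = 1 + (67 - 5)/2 = 1 + (½)*62 = 1 + 31 = 32)
T(D, j) = 25
5783 + T(k, F) = 5783 + 25 = 5808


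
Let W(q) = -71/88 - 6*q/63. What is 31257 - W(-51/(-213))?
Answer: 4101277309/131208 ≈ 31258.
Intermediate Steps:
W(q) = -71/88 - 2*q/21 (W(q) = -71*1/88 - 6*q*(1/63) = -71/88 - 2*q/21)
31257 - W(-51/(-213)) = 31257 - (-71/88 - (-34)/(7*(-213))) = 31257 - (-71/88 - (-34)*(-1)/(7*213)) = 31257 - (-71/88 - 2/21*17/71) = 31257 - (-71/88 - 34/1491) = 31257 - 1*(-108853/131208) = 31257 + 108853/131208 = 4101277309/131208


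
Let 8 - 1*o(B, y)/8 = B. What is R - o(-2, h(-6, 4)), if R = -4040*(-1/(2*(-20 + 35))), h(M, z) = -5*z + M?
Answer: 164/3 ≈ 54.667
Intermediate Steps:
h(M, z) = M - 5*z
o(B, y) = 64 - 8*B
R = 404/3 (R = -4040/(15*(-2)) = -4040/(-30) = -4040*(-1/30) = 404/3 ≈ 134.67)
R - o(-2, h(-6, 4)) = 404/3 - (64 - 8*(-2)) = 404/3 - (64 + 16) = 404/3 - 1*80 = 404/3 - 80 = 164/3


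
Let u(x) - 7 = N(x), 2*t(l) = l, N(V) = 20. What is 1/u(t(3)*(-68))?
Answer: 1/27 ≈ 0.037037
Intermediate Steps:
t(l) = l/2
u(x) = 27 (u(x) = 7 + 20 = 27)
1/u(t(3)*(-68)) = 1/27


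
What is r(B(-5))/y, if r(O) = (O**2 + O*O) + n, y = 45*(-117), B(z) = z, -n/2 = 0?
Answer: -10/1053 ≈ -0.0094967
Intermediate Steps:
n = 0 (n = -2*0 = 0)
y = -5265
r(O) = 2*O**2 (r(O) = (O**2 + O*O) + 0 = (O**2 + O**2) + 0 = 2*O**2 + 0 = 2*O**2)
r(B(-5))/y = (2*(-5)**2)/(-5265) = (2*25)*(-1/5265) = 50*(-1/5265) = -10/1053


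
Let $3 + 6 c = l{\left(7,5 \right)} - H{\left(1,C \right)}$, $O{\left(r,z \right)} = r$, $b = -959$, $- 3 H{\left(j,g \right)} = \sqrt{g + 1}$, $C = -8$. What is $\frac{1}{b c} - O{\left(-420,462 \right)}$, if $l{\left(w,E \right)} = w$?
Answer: $\frac{60819564}{144809} + \frac{18 i \sqrt{7}}{144809} \approx 420.0 + 0.00032887 i$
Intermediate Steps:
$H{\left(j,g \right)} = - \frac{\sqrt{1 + g}}{3}$ ($H{\left(j,g \right)} = - \frac{\sqrt{g + 1}}{3} = - \frac{\sqrt{1 + g}}{3}$)
$c = \frac{2}{3} + \frac{i \sqrt{7}}{18}$ ($c = - \frac{1}{2} + \frac{7 - - \frac{\sqrt{1 - 8}}{3}}{6} = - \frac{1}{2} + \frac{7 - - \frac{\sqrt{-7}}{3}}{6} = - \frac{1}{2} + \frac{7 - - \frac{i \sqrt{7}}{3}}{6} = - \frac{1}{2} + \frac{7 + \frac{i \sqrt{7}}{3}}{6} = - \frac{1}{2} + \left(\frac{7}{6} + \frac{i \sqrt{7}}{18}\right) = \frac{2}{3} + \frac{i \sqrt{7}}{18} \approx 0.66667 + 0.14699 i$)
$\frac{1}{b c} - O{\left(-420,462 \right)} = \frac{1}{\left(-959\right) \left(\frac{2}{3} + \frac{i \sqrt{7}}{18}\right)} - -420 = \frac{1}{- \frac{1918}{3} - \frac{959 i \sqrt{7}}{18}} + 420 = 420 + \frac{1}{- \frac{1918}{3} - \frac{959 i \sqrt{7}}{18}}$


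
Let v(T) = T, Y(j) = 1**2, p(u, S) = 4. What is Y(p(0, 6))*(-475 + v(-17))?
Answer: -492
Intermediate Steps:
Y(j) = 1
Y(p(0, 6))*(-475 + v(-17)) = 1*(-475 - 17) = 1*(-492) = -492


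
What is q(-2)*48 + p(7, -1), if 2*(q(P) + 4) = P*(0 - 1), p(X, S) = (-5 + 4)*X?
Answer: -151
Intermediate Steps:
p(X, S) = -X
q(P) = -4 - P/2 (q(P) = -4 + (P*(0 - 1))/2 = -4 + (P*(-1))/2 = -4 + (-P)/2 = -4 - P/2)
q(-2)*48 + p(7, -1) = (-4 - ½*(-2))*48 - 1*7 = (-4 + 1)*48 - 7 = -3*48 - 7 = -144 - 7 = -151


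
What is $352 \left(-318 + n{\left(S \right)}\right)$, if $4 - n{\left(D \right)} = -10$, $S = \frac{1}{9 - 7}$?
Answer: $-107008$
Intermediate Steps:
$S = \frac{1}{2} \approx 0.5$
$n{\left(D \right)} = 14$ ($n{\left(D \right)} = 4 - -10 = 4 + 10 = 14$)
$352 \left(-318 + n{\left(S \right)}\right) = 352 \left(-318 + 14\right) = 352 \left(-304\right) = -107008$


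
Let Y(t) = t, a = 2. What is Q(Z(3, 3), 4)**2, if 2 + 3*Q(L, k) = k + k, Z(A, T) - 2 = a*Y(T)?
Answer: 4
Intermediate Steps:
Z(A, T) = 2 + 2*T
Q(L, k) = -2/3 + 2*k/3 (Q(L, k) = -2/3 + (k + k)/3 = -2/3 + (2*k)/3 = -2/3 + 2*k/3)
Q(Z(3, 3), 4)**2 = (-2/3 + (2/3)*4)**2 = (-2/3 + 8/3)**2 = 2**2 = 4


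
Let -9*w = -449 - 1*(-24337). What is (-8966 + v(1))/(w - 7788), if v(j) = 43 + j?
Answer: 40149/46990 ≈ 0.85442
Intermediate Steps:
w = -23888/9 (w = -(-449 - 1*(-24337))/9 = -(-449 + 24337)/9 = -1/9*23888 = -23888/9 ≈ -2654.2)
(-8966 + v(1))/(w - 7788) = (-8966 + (43 + 1))/(-23888/9 - 7788) = (-8966 + 44)/(-93980/9) = -8922*(-9/93980) = 40149/46990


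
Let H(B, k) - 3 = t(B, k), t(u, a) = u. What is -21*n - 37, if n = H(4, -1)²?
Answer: -1066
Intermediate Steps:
H(B, k) = 3 + B
n = 49 (n = (3 + 4)² = 7² = 49)
-21*n - 37 = -21*49 - 37 = -1029 - 37 = -1066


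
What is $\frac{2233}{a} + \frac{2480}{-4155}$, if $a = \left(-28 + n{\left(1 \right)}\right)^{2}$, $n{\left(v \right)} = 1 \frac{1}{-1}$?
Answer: $\frac{49603}{24099} \approx 2.0583$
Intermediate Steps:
$n{\left(v \right)} = -1$ ($n{\left(v \right)} = 1 \left(-1\right) = -1$)
$a = 841$ ($a = \left(-28 - 1\right)^{2} = \left(-29\right)^{2} = 841$)
$\frac{2233}{a} + \frac{2480}{-4155} = \frac{2233}{841} + \frac{2480}{-4155} = 2233 \cdot \frac{1}{841} + 2480 \left(- \frac{1}{4155}\right) = \frac{77}{29} - \frac{496}{831} = \frac{49603}{24099}$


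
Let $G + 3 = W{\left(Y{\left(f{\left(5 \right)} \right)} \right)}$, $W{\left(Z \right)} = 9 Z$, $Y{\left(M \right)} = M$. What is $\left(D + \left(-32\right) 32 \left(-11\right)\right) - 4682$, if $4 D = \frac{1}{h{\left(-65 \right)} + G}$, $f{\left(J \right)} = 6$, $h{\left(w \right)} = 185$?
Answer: $\frac{6213409}{944} \approx 6582.0$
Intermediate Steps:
$G = 51$ ($G = -3 + 9 \cdot 6 = -3 + 54 = 51$)
$D = \frac{1}{944}$ ($D = \frac{1}{4 \left(185 + 51\right)} = \frac{1}{4 \cdot 236} = \frac{1}{4} \cdot \frac{1}{236} = \frac{1}{944} \approx 0.0010593$)
$\left(D + \left(-32\right) 32 \left(-11\right)\right) - 4682 = \left(\frac{1}{944} + \left(-32\right) 32 \left(-11\right)\right) - 4682 = \left(\frac{1}{944} - -11264\right) - 4682 = \left(\frac{1}{944} + 11264\right) - 4682 = \frac{10633217}{944} - 4682 = \frac{6213409}{944}$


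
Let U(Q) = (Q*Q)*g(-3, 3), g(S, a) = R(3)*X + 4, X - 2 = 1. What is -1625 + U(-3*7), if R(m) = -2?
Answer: -2507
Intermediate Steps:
X = 3 (X = 2 + 1 = 3)
g(S, a) = -2 (g(S, a) = -2*3 + 4 = -6 + 4 = -2)
U(Q) = -2*Q**2 (U(Q) = (Q*Q)*(-2) = Q**2*(-2) = -2*Q**2)
-1625 + U(-3*7) = -1625 - 2*(-3*7)**2 = -1625 - 2*(-21)**2 = -1625 - 2*441 = -1625 - 882 = -2507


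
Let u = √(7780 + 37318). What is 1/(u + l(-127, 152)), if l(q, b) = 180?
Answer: -90/6349 + √45098/12698 ≈ 0.0025487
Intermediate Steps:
u = √45098 ≈ 212.36
1/(u + l(-127, 152)) = 1/(√45098 + 180) = 1/(180 + √45098)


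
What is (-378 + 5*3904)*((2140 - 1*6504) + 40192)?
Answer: 685819576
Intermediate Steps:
(-378 + 5*3904)*((2140 - 1*6504) + 40192) = (-378 + 19520)*((2140 - 6504) + 40192) = 19142*(-4364 + 40192) = 19142*35828 = 685819576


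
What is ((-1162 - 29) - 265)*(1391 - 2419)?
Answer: 1496768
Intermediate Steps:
((-1162 - 29) - 265)*(1391 - 2419) = (-1191 - 265)*(-1028) = -1456*(-1028) = 1496768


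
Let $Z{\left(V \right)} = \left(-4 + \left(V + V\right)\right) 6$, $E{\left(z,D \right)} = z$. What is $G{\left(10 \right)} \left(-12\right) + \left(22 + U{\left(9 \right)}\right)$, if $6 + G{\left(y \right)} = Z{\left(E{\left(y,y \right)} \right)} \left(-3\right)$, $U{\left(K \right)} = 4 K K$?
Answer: $3874$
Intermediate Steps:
$U{\left(K \right)} = 4 K^{2}$
$Z{\left(V \right)} = -24 + 12 V$ ($Z{\left(V \right)} = \left(-4 + 2 V\right) 6 = -24 + 12 V$)
$G{\left(y \right)} = 66 - 36 y$ ($G{\left(y \right)} = -6 + \left(-24 + 12 y\right) \left(-3\right) = -6 - \left(-72 + 36 y\right) = 66 - 36 y$)
$G{\left(10 \right)} \left(-12\right) + \left(22 + U{\left(9 \right)}\right) = \left(66 - 360\right) \left(-12\right) + \left(22 + 4 \cdot 9^{2}\right) = \left(66 - 360\right) \left(-12\right) + \left(22 + 4 \cdot 81\right) = \left(-294\right) \left(-12\right) + \left(22 + 324\right) = 3528 + 346 = 3874$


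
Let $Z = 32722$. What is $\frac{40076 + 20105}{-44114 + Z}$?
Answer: $- \frac{60181}{11392} \approx -5.2827$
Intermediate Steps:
$\frac{40076 + 20105}{-44114 + Z} = \frac{40076 + 20105}{-44114 + 32722} = \frac{60181}{-11392} = 60181 \left(- \frac{1}{11392}\right) = - \frac{60181}{11392}$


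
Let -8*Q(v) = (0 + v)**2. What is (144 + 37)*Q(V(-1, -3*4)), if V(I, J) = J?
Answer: -3258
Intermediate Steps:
Q(v) = -v**2/8 (Q(v) = -(0 + v)**2/8 = -v**2/8)
(144 + 37)*Q(V(-1, -3*4)) = (144 + 37)*(-(-3*4)**2/8) = 181*(-1/8*(-12)**2) = 181*(-1/8*144) = 181*(-18) = -3258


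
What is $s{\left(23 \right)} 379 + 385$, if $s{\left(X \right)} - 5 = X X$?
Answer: $202771$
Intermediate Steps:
$s{\left(X \right)} = 5 + X^{2}$ ($s{\left(X \right)} = 5 + X X = 5 + X^{2}$)
$s{\left(23 \right)} 379 + 385 = \left(5 + 23^{2}\right) 379 + 385 = \left(5 + 529\right) 379 + 385 = 534 \cdot 379 + 385 = 202386 + 385 = 202771$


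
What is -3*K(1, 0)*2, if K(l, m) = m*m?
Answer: 0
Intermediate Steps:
K(l, m) = m²
-3*K(1, 0)*2 = -3*0²*2 = -3*0*2 = 0*2 = 0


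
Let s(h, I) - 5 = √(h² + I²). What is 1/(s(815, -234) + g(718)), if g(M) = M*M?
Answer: 515529/265769430860 - √718981/265769430860 ≈ 1.9366e-6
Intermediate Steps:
g(M) = M²
s(h, I) = 5 + √(I² + h²) (s(h, I) = 5 + √(h² + I²) = 5 + √(I² + h²))
1/(s(815, -234) + g(718)) = 1/((5 + √((-234)² + 815²)) + 718²) = 1/((5 + √(54756 + 664225)) + 515524) = 1/((5 + √718981) + 515524) = 1/(515529 + √718981)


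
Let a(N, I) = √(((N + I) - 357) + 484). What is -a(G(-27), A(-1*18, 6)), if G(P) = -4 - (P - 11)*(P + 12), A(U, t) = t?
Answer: -21*I ≈ -21.0*I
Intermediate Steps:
G(P) = -4 - (-11 + P)*(12 + P)
a(N, I) = √(127 + I + N) (a(N, I) = √(((I + N) - 357) + 484) = √((-357 + I + N) + 484) = √(127 + I + N))
-a(G(-27), A(-1*18, 6)) = -√(127 + 6 + (128 - 1*(-27) - 1*(-27)²)) = -√(127 + 6 + (128 + 27 - 1*729)) = -√(127 + 6 + (128 + 27 - 729)) = -√(127 + 6 - 574) = -√(-441) = -21*I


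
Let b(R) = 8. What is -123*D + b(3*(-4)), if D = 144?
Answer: -17704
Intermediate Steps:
-123*D + b(3*(-4)) = -123*144 + 8 = -17712 + 8 = -17704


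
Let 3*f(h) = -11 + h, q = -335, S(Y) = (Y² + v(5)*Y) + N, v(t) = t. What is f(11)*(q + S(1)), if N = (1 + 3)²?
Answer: 0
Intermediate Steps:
N = 16 (N = 4² = 16)
S(Y) = 16 + Y² + 5*Y (S(Y) = (Y² + 5*Y) + 16 = 16 + Y² + 5*Y)
f(h) = -11/3 + h/3 (f(h) = (-11 + h)/3 = -11/3 + h/3)
f(11)*(q + S(1)) = (-11/3 + (⅓)*11)*(-335 + (16 + 1² + 5*1)) = (-11/3 + 11/3)*(-335 + (16 + 1 + 5)) = 0*(-335 + 22) = 0*(-313) = 0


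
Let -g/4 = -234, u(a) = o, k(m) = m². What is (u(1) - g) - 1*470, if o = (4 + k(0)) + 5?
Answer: -1397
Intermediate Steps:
o = 9 (o = (4 + 0²) + 5 = (4 + 0) + 5 = 4 + 5 = 9)
u(a) = 9
g = 936 (g = -4*(-234) = 936)
(u(1) - g) - 1*470 = (9 - 1*936) - 1*470 = (9 - 936) - 470 = -927 - 470 = -1397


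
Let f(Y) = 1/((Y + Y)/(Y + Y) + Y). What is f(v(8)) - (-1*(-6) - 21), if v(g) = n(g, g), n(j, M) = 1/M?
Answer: 143/9 ≈ 15.889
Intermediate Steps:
v(g) = 1/g
f(Y) = 1/(1 + Y) (f(Y) = 1/((2*Y)/((2*Y)) + Y) = 1/((2*Y)*(1/(2*Y)) + Y) = 1/(1 + Y))
f(v(8)) - (-1*(-6) - 21) = 1/(1 + 1/8) - (-1*(-6) - 21) = 1/(1 + ⅛) - (6 - 21) = 1/(9/8) - 1*(-15) = 8/9 + 15 = 143/9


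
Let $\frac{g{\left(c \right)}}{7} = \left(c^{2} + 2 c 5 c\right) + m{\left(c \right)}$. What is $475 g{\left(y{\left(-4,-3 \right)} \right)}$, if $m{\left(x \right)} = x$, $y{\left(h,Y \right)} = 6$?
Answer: $1336650$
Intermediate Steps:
$g{\left(c \right)} = 7 c + 77 c^{2}$ ($g{\left(c \right)} = 7 \left(\left(c^{2} + 2 c 5 c\right) + c\right) = 7 \left(\left(c^{2} + 10 c c\right) + c\right) = 7 \left(\left(c^{2} + 10 c^{2}\right) + c\right) = 7 \left(11 c^{2} + c\right) = 7 \left(c + 11 c^{2}\right) = 7 c + 77 c^{2}$)
$475 g{\left(y{\left(-4,-3 \right)} \right)} = 475 \cdot 7 \cdot 6 \left(1 + 11 \cdot 6\right) = 475 \cdot 7 \cdot 6 \left(1 + 66\right) = 475 \cdot 7 \cdot 6 \cdot 67 = 475 \cdot 2814 = 1336650$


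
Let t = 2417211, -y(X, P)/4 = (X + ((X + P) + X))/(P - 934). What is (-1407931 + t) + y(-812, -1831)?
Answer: 2790642132/2765 ≈ 1.0093e+6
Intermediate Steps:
y(X, P) = -4*(P + 3*X)/(-934 + P) (y(X, P) = -4*(X + ((X + P) + X))/(P - 934) = -4*(X + ((P + X) + X))/(-934 + P) = -4*(X + (P + 2*X))/(-934 + P) = -4*(P + 3*X)/(-934 + P))
(-1407931 + t) + y(-812, -1831) = (-1407931 + 2417211) + 4*(-1*(-1831) - 3*(-812))/(-934 - 1831) = 1009280 + 4*(1831 + 2436)/(-2765) = 1009280 + 4*(-1/2765)*4267 = 1009280 - 17068/2765 = 2790642132/2765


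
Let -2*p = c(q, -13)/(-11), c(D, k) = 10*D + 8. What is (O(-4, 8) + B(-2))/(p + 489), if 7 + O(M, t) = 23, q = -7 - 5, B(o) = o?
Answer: 154/5323 ≈ 0.028931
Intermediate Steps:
q = -12
O(M, t) = 16 (O(M, t) = -7 + 23 = 16)
c(D, k) = 8 + 10*D
p = -56/11 (p = -(8 + 10*(-12))/(2*(-11)) = -(8 - 120)*(-1)/(2*11) = -(-56)*(-1)/11 = -½*112/11 = -56/11 ≈ -5.0909)
(O(-4, 8) + B(-2))/(p + 489) = (16 - 2)/(-56/11 + 489) = 14/(5323/11) = 14*(11/5323) = 154/5323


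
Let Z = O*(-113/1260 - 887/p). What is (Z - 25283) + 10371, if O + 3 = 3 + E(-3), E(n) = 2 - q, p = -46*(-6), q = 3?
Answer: -216027013/14490 ≈ -14909.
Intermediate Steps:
p = 276
E(n) = -1 (E(n) = 2 - 1*3 = 2 - 3 = -1)
O = -1 (O = -3 + (3 - 1) = -3 + 2 = -1)
Z = 47867/14490 (Z = -(-113/1260 - 887/276) = -1*(-47867/14490) = 47867/14490 ≈ 3.3035)
(Z - 25283) + 10371 = (47867/14490 - 25283) + 10371 = -366302803/14490 + 10371 = -216027013/14490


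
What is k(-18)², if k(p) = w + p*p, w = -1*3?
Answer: 103041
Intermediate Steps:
w = -3
k(p) = -3 + p² (k(p) = -3 + p*p = -3 + p²)
k(-18)² = (-3 + (-18)²)² = (-3 + 324)² = 321² = 103041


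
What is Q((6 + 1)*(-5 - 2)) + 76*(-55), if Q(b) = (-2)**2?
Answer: -4176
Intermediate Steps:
Q(b) = 4
Q((6 + 1)*(-5 - 2)) + 76*(-55) = 4 + 76*(-55) = 4 - 4180 = -4176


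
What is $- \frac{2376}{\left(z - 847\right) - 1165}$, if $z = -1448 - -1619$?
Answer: $\frac{2376}{1841} \approx 1.2906$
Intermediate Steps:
$z = 171$ ($z = -1448 + 1619 = 171$)
$- \frac{2376}{\left(z - 847\right) - 1165} = - \frac{2376}{\left(171 - 847\right) - 1165} = - \frac{2376}{-676 - 1165} = - \frac{2376}{-1841} = \left(-2376\right) \left(- \frac{1}{1841}\right) = \frac{2376}{1841}$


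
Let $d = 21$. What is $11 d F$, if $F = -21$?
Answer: $-4851$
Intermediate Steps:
$11 d F = 11 \cdot 21 \left(-21\right) = 231 \left(-21\right) = -4851$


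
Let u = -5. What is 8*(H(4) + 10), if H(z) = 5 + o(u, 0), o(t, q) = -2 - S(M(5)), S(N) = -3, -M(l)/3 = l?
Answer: 128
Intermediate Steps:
M(l) = -3*l
o(t, q) = 1 (o(t, q) = -2 - 1*(-3) = -2 + 3 = 1)
H(z) = 6 (H(z) = 5 + 1 = 6)
8*(H(4) + 10) = 8*(6 + 10) = 8*16 = 128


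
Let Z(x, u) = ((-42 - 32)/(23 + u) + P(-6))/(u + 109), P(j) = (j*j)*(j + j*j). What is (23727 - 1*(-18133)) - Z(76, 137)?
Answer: 823718437/19680 ≈ 41856.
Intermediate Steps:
P(j) = j²*(j + j²)
Z(x, u) = (1080 - 74/(23 + u))/(109 + u) (Z(x, u) = ((-42 - 32)/(23 + u) + (-6)³*(1 - 6))/(u + 109) = (-74/(23 + u) - 216*(-5))/(109 + u) = (-74/(23 + u) + 1080)/(109 + u) = (1080 - 74/(23 + u))/(109 + u))
(23727 - 1*(-18133)) - Z(76, 137) = (23727 - 1*(-18133)) - 2*(12383 + 540*137)/(2507 + 137² + 132*137) = (23727 + 18133) - 2*(12383 + 73980)/(2507 + 18769 + 18084) = 41860 - 2*86363/39360 = 41860 - 1*86363/19680 = 41860 - 86363/19680 = 823718437/19680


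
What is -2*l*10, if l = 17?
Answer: -340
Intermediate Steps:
-2*l*10 = -2*17*10 = -34*10 = -340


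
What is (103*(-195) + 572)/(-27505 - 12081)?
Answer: 19513/39586 ≈ 0.49293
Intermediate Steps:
(103*(-195) + 572)/(-27505 - 12081) = (-20085 + 572)/(-39586) = -19513*(-1/39586) = 19513/39586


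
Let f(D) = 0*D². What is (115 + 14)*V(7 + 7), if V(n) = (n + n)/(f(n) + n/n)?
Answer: 3612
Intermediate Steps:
f(D) = 0
V(n) = 2*n (V(n) = (n + n)/(0 + n/n) = (2*n)/(0 + 1) = (2*n)/1 = (2*n)*1 = 2*n)
(115 + 14)*V(7 + 7) = (115 + 14)*(2*(7 + 7)) = 129*(2*14) = 129*28 = 3612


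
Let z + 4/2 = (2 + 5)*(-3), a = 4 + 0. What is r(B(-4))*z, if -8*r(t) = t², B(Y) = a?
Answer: 46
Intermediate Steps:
a = 4
B(Y) = 4
z = -23 (z = -2 + (2 + 5)*(-3) = -2 + 7*(-3) = -2 - 21 = -23)
r(t) = -t²/8
r(B(-4))*z = -⅛*4²*(-23) = -⅛*16*(-23) = -2*(-23) = 46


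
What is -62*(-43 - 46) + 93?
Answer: 5611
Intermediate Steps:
-62*(-43 - 46) + 93 = -62*(-89) + 93 = 5518 + 93 = 5611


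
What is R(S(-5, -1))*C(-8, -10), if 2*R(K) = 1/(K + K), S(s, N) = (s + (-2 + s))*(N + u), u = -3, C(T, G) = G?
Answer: -5/96 ≈ -0.052083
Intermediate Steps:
S(s, N) = (-3 + N)*(-2 + 2*s) (S(s, N) = (s + (-2 + s))*(N - 3) = (-2 + 2*s)*(-3 + N) = (-3 + N)*(-2 + 2*s))
R(K) = 1/(4*K) (R(K) = 1/(2*(K + K)) = 1/(2*((2*K))) = (1/(2*K))/2 = 1/(4*K))
R(S(-5, -1))*C(-8, -10) = (1/(4*(6 - 6*(-5) - 2*(-1) + 2*(-1)*(-5))))*(-10) = (1/(4*(6 + 30 + 2 + 10)))*(-10) = ((¼)/48)*(-10) = ((¼)*(1/48))*(-10) = (1/192)*(-10) = -5/96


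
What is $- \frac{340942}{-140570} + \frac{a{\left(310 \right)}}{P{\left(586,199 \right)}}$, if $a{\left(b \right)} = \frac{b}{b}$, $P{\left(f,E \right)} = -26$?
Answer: $\frac{4361961}{1827410} \approx 2.387$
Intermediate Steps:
$a{\left(b \right)} = 1$
$- \frac{340942}{-140570} + \frac{a{\left(310 \right)}}{P{\left(586,199 \right)}} = - \frac{340942}{-140570} + 1 \frac{1}{-26} = \left(-340942\right) \left(- \frac{1}{140570}\right) + 1 \left(- \frac{1}{26}\right) = \frac{170471}{70285} - \frac{1}{26} = \frac{4361961}{1827410}$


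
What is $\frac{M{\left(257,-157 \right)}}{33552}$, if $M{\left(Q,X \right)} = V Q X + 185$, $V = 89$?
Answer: $- \frac{897719}{8388} \approx -107.02$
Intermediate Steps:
$M{\left(Q,X \right)} = 185 + 89 Q X$ ($M{\left(Q,X \right)} = 89 Q X + 185 = 185 + 89 Q X$)
$\frac{M{\left(257,-157 \right)}}{33552} = \frac{185 + 89 \cdot 257 \left(-157\right)}{33552} = \left(185 - 3591061\right) \frac{1}{33552} = \left(-3590876\right) \frac{1}{33552} = - \frac{897719}{8388}$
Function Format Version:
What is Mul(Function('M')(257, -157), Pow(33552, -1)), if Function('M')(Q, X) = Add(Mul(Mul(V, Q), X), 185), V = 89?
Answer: Rational(-897719, 8388) ≈ -107.02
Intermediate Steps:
Function('M')(Q, X) = Add(185, Mul(89, Q, X)) (Function('M')(Q, X) = Add(Mul(Mul(89, Q), X), 185) = Add(Mul(89, Q, X), 185) = Add(185, Mul(89, Q, X)))
Mul(Function('M')(257, -157), Pow(33552, -1)) = Mul(Add(185, Mul(89, 257, -157)), Pow(33552, -1)) = Mul(Add(185, -3591061), Rational(1, 33552)) = Mul(-3590876, Rational(1, 33552)) = Rational(-897719, 8388)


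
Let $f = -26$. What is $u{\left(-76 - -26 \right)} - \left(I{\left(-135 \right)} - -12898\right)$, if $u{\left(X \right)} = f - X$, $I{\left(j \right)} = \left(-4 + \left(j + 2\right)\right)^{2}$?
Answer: $-31643$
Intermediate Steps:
$I{\left(j \right)} = \left(-2 + j\right)^{2}$ ($I{\left(j \right)} = \left(-4 + \left(2 + j\right)\right)^{2} = \left(-2 + j\right)^{2}$)
$u{\left(X \right)} = -26 - X$
$u{\left(-76 - -26 \right)} - \left(I{\left(-135 \right)} - -12898\right) = \left(-26 - \left(-76 - -26\right)\right) - \left(\left(-2 - 135\right)^{2} - -12898\right) = \left(-26 - \left(-76 + 26\right)\right) - \left(\left(-137\right)^{2} + 12898\right) = \left(-26 - -50\right) - \left(18769 + 12898\right) = \left(-26 + 50\right) - 31667 = 24 - 31667 = -31643$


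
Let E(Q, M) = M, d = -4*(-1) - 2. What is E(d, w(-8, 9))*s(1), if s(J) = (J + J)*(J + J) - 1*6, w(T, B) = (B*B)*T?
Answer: 1296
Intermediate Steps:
w(T, B) = T*B**2 (w(T, B) = B**2*T = T*B**2)
s(J) = -6 + 4*J**2 (s(J) = (2*J)*(2*J) - 6 = 4*J**2 - 6 = -6 + 4*J**2)
d = 2 (d = 4 - 2 = 2)
E(d, w(-8, 9))*s(1) = (-8*9**2)*(-6 + 4*1**2) = (-8*81)*(-6 + 4*1) = -648*(-6 + 4) = -648*(-2) = 1296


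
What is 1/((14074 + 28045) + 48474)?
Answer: 1/90593 ≈ 1.1038e-5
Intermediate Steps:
1/((14074 + 28045) + 48474) = 1/(42119 + 48474) = 1/90593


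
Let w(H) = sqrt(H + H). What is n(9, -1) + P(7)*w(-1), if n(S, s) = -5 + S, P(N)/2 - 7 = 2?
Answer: 4 + 18*I*sqrt(2) ≈ 4.0 + 25.456*I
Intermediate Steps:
P(N) = 18 (P(N) = 14 + 2*2 = 14 + 4 = 18)
w(H) = sqrt(2)*sqrt(H) (w(H) = sqrt(2*H) = sqrt(2)*sqrt(H))
n(9, -1) + P(7)*w(-1) = (-5 + 9) + 18*(sqrt(2)*sqrt(-1)) = 4 + 18*(sqrt(2)*I) = 4 + 18*(I*sqrt(2)) = 4 + 18*I*sqrt(2)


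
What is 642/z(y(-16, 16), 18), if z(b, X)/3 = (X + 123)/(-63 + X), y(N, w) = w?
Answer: -3210/47 ≈ -68.298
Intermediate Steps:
z(b, X) = 3*(123 + X)/(-63 + X) (z(b, X) = 3*((X + 123)/(-63 + X)) = 3*((123 + X)/(-63 + X)) = 3*(123 + X)/(-63 + X))
642/z(y(-16, 16), 18) = 642/((3*(123 + 18)/(-63 + 18))) = 642/((3*141/(-45))) = 642/((3*(-1/45)*141)) = 642/(-47/5) = 642*(-5/47) = -3210/47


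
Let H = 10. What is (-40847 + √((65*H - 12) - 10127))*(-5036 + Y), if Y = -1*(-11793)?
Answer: -276003179 + 6757*I*√9489 ≈ -2.76e+8 + 6.5821e+5*I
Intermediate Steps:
Y = 11793
(-40847 + √((65*H - 12) - 10127))*(-5036 + Y) = (-40847 + √((65*10 - 12) - 10127))*(-5036 + 11793) = (-40847 + √((650 - 12) - 10127))*6757 = (-40847 + √(638 - 10127))*6757 = (-40847 + √(-9489))*6757 = (-40847 + I*√9489)*6757 = -276003179 + 6757*I*√9489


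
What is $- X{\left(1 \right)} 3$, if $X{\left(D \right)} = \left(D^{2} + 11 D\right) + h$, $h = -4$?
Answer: $-24$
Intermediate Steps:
$X{\left(D \right)} = -4 + D^{2} + 11 D$ ($X{\left(D \right)} = \left(D^{2} + 11 D\right) - 4 = -4 + D^{2} + 11 D$)
$- X{\left(1 \right)} 3 = - (-4 + 1^{2} + 11 \cdot 1) 3 = - (-4 + 1 + 11) 3 = \left(-1\right) 8 \cdot 3 = \left(-8\right) 3 = -24$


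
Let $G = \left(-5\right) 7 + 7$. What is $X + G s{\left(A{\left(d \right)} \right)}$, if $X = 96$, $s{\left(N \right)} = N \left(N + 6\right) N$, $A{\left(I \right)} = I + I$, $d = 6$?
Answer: $-72480$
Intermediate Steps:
$A{\left(I \right)} = 2 I$
$G = -28$ ($G = -35 + 7 = -28$)
$s{\left(N \right)} = N^{2} \left(6 + N\right)$ ($s{\left(N \right)} = N \left(6 + N\right) N = N N \left(6 + N\right) = N^{2} \left(6 + N\right)$)
$X + G s{\left(A{\left(d \right)} \right)} = 96 - 28 \left(2 \cdot 6\right)^{2} \left(6 + 2 \cdot 6\right) = 96 - 28 \cdot 12^{2} \left(6 + 12\right) = 96 - 28 \cdot 144 \cdot 18 = 96 - 72576 = -72480$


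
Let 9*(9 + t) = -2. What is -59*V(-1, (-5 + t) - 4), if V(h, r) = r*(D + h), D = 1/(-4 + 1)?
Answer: -38704/27 ≈ -1433.5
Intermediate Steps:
t = -83/9 (t = -9 + (⅑)*(-2) = -9 - 2/9 = -83/9 ≈ -9.2222)
D = -⅓ (D = 1/(-3) = -⅓ ≈ -0.33333)
V(h, r) = r*(-⅓ + h)
-59*V(-1, (-5 + t) - 4) = -59*((-5 - 83/9) - 4)*(-⅓ - 1) = -59*(-128/9 - 4)*(-4)/3 = -(-9676)*(-4)/(9*3) = -59*656/27 = -38704/27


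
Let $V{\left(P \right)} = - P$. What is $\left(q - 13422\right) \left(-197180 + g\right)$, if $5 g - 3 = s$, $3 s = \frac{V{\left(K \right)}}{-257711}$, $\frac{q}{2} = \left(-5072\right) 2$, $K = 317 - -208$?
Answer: $\frac{1712983773733264}{257711} \approx 6.6469 \cdot 10^{9}$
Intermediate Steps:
$K = 525$ ($K = 317 + 208 = 525$)
$q = -20288$ ($q = 2 \left(\left(-5072\right) 2\right) = 2 \left(-10144\right) = -20288$)
$s = \frac{175}{257711}$ ($s = \frac{\left(-1\right) 525 \frac{1}{-257711}}{3} = \frac{\left(-525\right) \left(- \frac{1}{257711}\right)}{3} = \frac{1}{3} \cdot \frac{525}{257711} = \frac{175}{257711} \approx 0.00067906$)
$g = \frac{773308}{1288555}$ ($g = \frac{3}{5} + \frac{1}{5} \cdot \frac{175}{257711} = \frac{3}{5} + \frac{35}{257711} = \frac{773308}{1288555} \approx 0.60014$)
$\left(q - 13422\right) \left(-197180 + g\right) = \left(-20288 - 13422\right) \left(-197180 + \frac{773308}{1288555}\right) = \left(-33710\right) \left(- \frac{254076501592}{1288555}\right) = \frac{1712983773733264}{257711}$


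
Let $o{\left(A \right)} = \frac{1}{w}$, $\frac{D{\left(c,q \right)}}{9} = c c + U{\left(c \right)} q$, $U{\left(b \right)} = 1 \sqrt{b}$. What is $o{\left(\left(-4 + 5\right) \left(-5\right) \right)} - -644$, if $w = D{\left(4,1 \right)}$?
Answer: $\frac{104329}{162} \approx 644.01$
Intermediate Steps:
$U{\left(b \right)} = \sqrt{b}$
$D{\left(c,q \right)} = 9 c^{2} + 9 q \sqrt{c}$ ($D{\left(c,q \right)} = 9 \left(c c + \sqrt{c} q\right) = 9 \left(c^{2} + q \sqrt{c}\right) = 9 c^{2} + 9 q \sqrt{c}$)
$w = 162$ ($w = 9 \cdot 4^{2} + 9 \cdot 1 \sqrt{4} = 9 \cdot 16 + 9 \cdot 1 \cdot 2 = 144 + 18 = 162$)
$o{\left(A \right)} = \frac{1}{162}$
$o{\left(\left(-4 + 5\right) \left(-5\right) \right)} - -644 = \frac{1}{162} - -644 = \frac{1}{162} + 644 = \frac{104329}{162}$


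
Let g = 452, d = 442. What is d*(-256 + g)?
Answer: 86632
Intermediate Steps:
d*(-256 + g) = 442*(-256 + 452) = 442*196 = 86632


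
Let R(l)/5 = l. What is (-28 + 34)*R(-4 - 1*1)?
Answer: -150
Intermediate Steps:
R(l) = 5*l
(-28 + 34)*R(-4 - 1*1) = (-28 + 34)*(5*(-4 - 1*1)) = 6*(5*(-4 - 1)) = 6*(5*(-5)) = 6*(-25) = -150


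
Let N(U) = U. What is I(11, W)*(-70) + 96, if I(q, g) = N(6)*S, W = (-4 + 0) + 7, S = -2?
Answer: 936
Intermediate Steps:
W = 3 (W = -4 + 7 = 3)
I(q, g) = -12 (I(q, g) = 6*(-2) = -12)
I(11, W)*(-70) + 96 = -12*(-70) + 96 = 840 + 96 = 936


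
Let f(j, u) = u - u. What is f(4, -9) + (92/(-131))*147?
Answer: -13524/131 ≈ -103.24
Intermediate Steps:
f(j, u) = 0
f(4, -9) + (92/(-131))*147 = 0 + (92/(-131))*147 = 0 + (92*(-1/131))*147 = 0 - 92/131*147 = 0 - 13524/131 = -13524/131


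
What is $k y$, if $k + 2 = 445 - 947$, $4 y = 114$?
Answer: $-14364$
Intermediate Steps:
$y = \frac{57}{2}$ ($y = \frac{1}{4} \cdot 114 = \frac{57}{2} \approx 28.5$)
$k = -504$ ($k = -2 + \left(445 - 947\right) = -2 - 502 = -504$)
$k y = \left(-504\right) \frac{57}{2} = -14364$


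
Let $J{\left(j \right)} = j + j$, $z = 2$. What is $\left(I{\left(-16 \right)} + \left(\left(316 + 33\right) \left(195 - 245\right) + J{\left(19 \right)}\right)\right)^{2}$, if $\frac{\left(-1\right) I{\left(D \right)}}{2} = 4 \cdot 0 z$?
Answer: $303177744$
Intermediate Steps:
$J{\left(j \right)} = 2 j$
$I{\left(D \right)} = 0$ ($I{\left(D \right)} = - 2 \cdot 4 \cdot 0 \cdot 2 = - 2 \cdot 0 \cdot 2 = \left(-2\right) 0 = 0$)
$\left(I{\left(-16 \right)} + \left(\left(316 + 33\right) \left(195 - 245\right) + J{\left(19 \right)}\right)\right)^{2} = \left(0 + \left(\left(316 + 33\right) \left(195 - 245\right) + 2 \cdot 19\right)\right)^{2} = \left(0 + \left(349 \left(-50\right) + 38\right)\right)^{2} = \left(0 + \left(-17450 + 38\right)\right)^{2} = \left(0 - 17412\right)^{2} = \left(-17412\right)^{2} = 303177744$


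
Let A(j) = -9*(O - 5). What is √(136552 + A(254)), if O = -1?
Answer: √136606 ≈ 369.60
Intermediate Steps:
A(j) = 54 (A(j) = -9*(-1 - 5) = -9*(-6) = 54)
√(136552 + A(254)) = √(136552 + 54) = √136606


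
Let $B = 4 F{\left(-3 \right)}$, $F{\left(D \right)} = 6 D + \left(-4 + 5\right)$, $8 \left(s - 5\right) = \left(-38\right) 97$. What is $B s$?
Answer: $30991$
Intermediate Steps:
$s = - \frac{1823}{4}$ ($s = 5 + \frac{\left(-38\right) 97}{8} = 5 + \frac{1}{8} \left(-3686\right) = 5 - \frac{1843}{4} = - \frac{1823}{4} \approx -455.75$)
$F{\left(D \right)} = 1 + 6 D$ ($F{\left(D \right)} = 6 D + 1 = 1 + 6 D$)
$B = -68$ ($B = 4 \left(1 + 6 \left(-3\right)\right) = 4 \left(1 - 18\right) = 4 \left(-17\right) = -68$)
$B s = \left(-68\right) \left(- \frac{1823}{4}\right) = 30991$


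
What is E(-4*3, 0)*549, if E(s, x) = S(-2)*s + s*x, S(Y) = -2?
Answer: 13176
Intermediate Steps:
E(s, x) = -2*s + s*x
E(-4*3, 0)*549 = ((-4*3)*(-2 + 0))*549 = -12*(-2)*549 = 24*549 = 13176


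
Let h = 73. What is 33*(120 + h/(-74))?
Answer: 290631/74 ≈ 3927.4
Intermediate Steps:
33*(120 + h/(-74)) = 33*(120 + 73/(-74)) = 33*(120 + 73*(-1/74)) = 33*(120 - 73/74) = 33*(8807/74) = 290631/74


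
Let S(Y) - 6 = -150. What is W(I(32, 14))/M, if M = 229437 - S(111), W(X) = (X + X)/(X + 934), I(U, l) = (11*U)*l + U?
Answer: 4960/676575207 ≈ 7.3310e-6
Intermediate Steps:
I(U, l) = U + 11*U*l (I(U, l) = 11*U*l + U = U + 11*U*l)
S(Y) = -144 (S(Y) = 6 - 150 = -144)
W(X) = 2*X/(934 + X) (W(X) = (2*X)/(934 + X) = 2*X/(934 + X))
M = 229581 (M = 229437 - 1*(-144) = 229437 + 144 = 229581)
W(I(32, 14))/M = (2*(32*(1 + 11*14))/(934 + 32*(1 + 11*14)))/229581 = (2*(32*(1 + 154))/(934 + 32*(1 + 154)))*(1/229581) = (2*(32*155)/(934 + 32*155))*(1/229581) = (2*4960/(934 + 4960))*(1/229581) = (2*4960/5894)*(1/229581) = (2*4960*(1/5894))*(1/229581) = (4960/2947)*(1/229581) = 4960/676575207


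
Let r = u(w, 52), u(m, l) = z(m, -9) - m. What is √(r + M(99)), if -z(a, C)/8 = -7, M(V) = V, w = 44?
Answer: √111 ≈ 10.536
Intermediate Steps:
z(a, C) = 56 (z(a, C) = -8*(-7) = 56)
u(m, l) = 56 - m
r = 12 (r = 56 - 1*44 = 56 - 44 = 12)
√(r + M(99)) = √(12 + 99) = √111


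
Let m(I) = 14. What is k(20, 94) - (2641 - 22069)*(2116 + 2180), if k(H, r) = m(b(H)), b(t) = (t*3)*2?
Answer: 83462702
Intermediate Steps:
b(t) = 6*t (b(t) = (3*t)*2 = 6*t)
k(H, r) = 14
k(20, 94) - (2641 - 22069)*(2116 + 2180) = 14 - (2641 - 22069)*(2116 + 2180) = 14 - (-19428)*4296 = 14 - 1*(-83462688) = 14 + 83462688 = 83462702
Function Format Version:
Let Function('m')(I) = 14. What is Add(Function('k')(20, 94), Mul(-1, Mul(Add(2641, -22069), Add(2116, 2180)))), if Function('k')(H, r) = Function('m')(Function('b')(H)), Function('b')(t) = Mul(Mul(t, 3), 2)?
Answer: 83462702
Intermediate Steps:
Function('b')(t) = Mul(6, t) (Function('b')(t) = Mul(Mul(3, t), 2) = Mul(6, t))
Function('k')(H, r) = 14
Add(Function('k')(20, 94), Mul(-1, Mul(Add(2641, -22069), Add(2116, 2180)))) = Add(14, Mul(-1, Mul(Add(2641, -22069), Add(2116, 2180)))) = Add(14, Mul(-1, Mul(-19428, 4296))) = Add(14, Mul(-1, -83462688)) = Add(14, 83462688) = 83462702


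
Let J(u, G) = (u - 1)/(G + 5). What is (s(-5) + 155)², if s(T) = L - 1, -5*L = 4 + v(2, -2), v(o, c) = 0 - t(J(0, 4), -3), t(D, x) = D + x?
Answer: 47141956/2025 ≈ 23280.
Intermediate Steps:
J(u, G) = (-1 + u)/(5 + G)
v(o, c) = 28/9 (v(o, c) = 0 - ((-1 + 0)/(5 + 4) - 3) = 0 - (-1/9 - 3) = 0 - ((⅑)*(-1) - 3) = 0 - (-⅑ - 3) = 0 - 1*(-28/9) = 0 + 28/9 = 28/9)
L = -64/45 (L = -(4 + 28/9)/5 = -⅕*64/9 = -64/45 ≈ -1.4222)
s(T) = -109/45 (s(T) = -64/45 - 1 = -109/45)
(s(-5) + 155)² = (-109/45 + 155)² = (6866/45)² = 47141956/2025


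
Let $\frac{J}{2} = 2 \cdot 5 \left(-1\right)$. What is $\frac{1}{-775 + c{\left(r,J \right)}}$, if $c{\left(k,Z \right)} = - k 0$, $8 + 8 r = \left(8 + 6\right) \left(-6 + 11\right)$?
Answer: $- \frac{1}{775} \approx -0.0012903$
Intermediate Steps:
$J = -20$ ($J = 2 \cdot 2 \cdot 5 \left(-1\right) = 2 \cdot 10 \left(-1\right) = 2 \left(-10\right) = -20$)
$r = \frac{31}{4}$ ($r = -1 + \frac{\left(8 + 6\right) \left(-6 + 11\right)}{8} = -1 + \frac{14 \cdot 5}{8} = -1 + \frac{1}{8} \cdot 70 = -1 + \frac{35}{4} = \frac{31}{4} \approx 7.75$)
$c{\left(k,Z \right)} = 0$
$\frac{1}{-775 + c{\left(r,J \right)}} = \frac{1}{-775 + 0} = \frac{1}{-775} = - \frac{1}{775}$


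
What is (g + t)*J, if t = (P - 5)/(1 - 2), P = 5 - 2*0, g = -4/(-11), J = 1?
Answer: 4/11 ≈ 0.36364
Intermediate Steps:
g = 4/11 (g = -4*(-1/11) = 4/11 ≈ 0.36364)
P = 5 (P = 5 + 0 = 5)
t = 0 (t = (5 - 5)/(1 - 2) = 0/(-1) = 0*(-1) = 0)
(g + t)*J = (4/11 + 0)*1 = (4/11)*1 = 4/11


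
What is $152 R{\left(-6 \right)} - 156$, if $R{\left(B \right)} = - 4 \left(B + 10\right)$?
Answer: $-2588$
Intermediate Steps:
$R{\left(B \right)} = -40 - 4 B$ ($R{\left(B \right)} = - 4 \left(10 + B\right) = -40 - 4 B$)
$152 R{\left(-6 \right)} - 156 = 152 \left(-40 - -24\right) - 156 = 152 \left(-40 + 24\right) - 156 = 152 \left(-16\right) - 156 = -2432 - 156 = -2588$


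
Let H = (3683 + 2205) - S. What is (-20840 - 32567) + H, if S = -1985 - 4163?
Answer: -41371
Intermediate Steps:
S = -6148
H = 12036 (H = (3683 + 2205) - 1*(-6148) = 5888 + 6148 = 12036)
(-20840 - 32567) + H = (-20840 - 32567) + 12036 = -53407 + 12036 = -41371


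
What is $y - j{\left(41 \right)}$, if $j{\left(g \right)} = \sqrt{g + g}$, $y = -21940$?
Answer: $-21940 - \sqrt{82} \approx -21949.0$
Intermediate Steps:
$j{\left(g \right)} = \sqrt{2} \sqrt{g}$ ($j{\left(g \right)} = \sqrt{2 g} = \sqrt{2} \sqrt{g}$)
$y - j{\left(41 \right)} = -21940 - \sqrt{2} \sqrt{41} = -21940 - \sqrt{82}$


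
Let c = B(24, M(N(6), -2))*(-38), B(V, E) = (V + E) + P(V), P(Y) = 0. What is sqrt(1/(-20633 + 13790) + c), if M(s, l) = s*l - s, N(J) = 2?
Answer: I*sqrt(32029434759)/6843 ≈ 26.153*I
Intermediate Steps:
M(s, l) = -s + l*s (M(s, l) = l*s - s = -s + l*s)
B(V, E) = E + V (B(V, E) = (V + E) + 0 = (E + V) + 0 = E + V)
c = -684 (c = (2*(-1 - 2) + 24)*(-38) = (2*(-3) + 24)*(-38) = (-6 + 24)*(-38) = 18*(-38) = -684)
sqrt(1/(-20633 + 13790) + c) = sqrt(1/(-20633 + 13790) - 684) = sqrt(1/(-6843) - 684) = sqrt(-1/6843 - 684) = sqrt(-4680613/6843) = I*sqrt(32029434759)/6843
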